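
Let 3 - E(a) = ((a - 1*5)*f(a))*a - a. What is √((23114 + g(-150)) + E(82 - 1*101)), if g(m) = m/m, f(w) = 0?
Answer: √23099 ≈ 151.98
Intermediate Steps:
g(m) = 1
E(a) = 3 + a (E(a) = 3 - (((a - 1*5)*0)*a - a) = 3 - (((a - 5)*0)*a - a) = 3 - (((-5 + a)*0)*a - a) = 3 - (0*a - a) = 3 - (0 - a) = 3 - (-1)*a = 3 + a)
√((23114 + g(-150)) + E(82 - 1*101)) = √((23114 + 1) + (3 + (82 - 1*101))) = √(23115 + (3 + (82 - 101))) = √(23115 + (3 - 19)) = √(23115 - 16) = √23099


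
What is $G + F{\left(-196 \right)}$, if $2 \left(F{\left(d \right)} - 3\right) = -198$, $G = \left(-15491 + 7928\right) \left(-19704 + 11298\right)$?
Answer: $63574482$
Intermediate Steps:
$G = 63574578$ ($G = \left(-7563\right) \left(-8406\right) = 63574578$)
$F{\left(d \right)} = -96$ ($F{\left(d \right)} = 3 + \frac{1}{2} \left(-198\right) = 3 - 99 = -96$)
$G + F{\left(-196 \right)} = 63574578 - 96 = 63574482$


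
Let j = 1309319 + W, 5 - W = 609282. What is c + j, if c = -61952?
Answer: 638090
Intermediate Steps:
W = -609277 (W = 5 - 1*609282 = 5 - 609282 = -609277)
j = 700042 (j = 1309319 - 609277 = 700042)
c + j = -61952 + 700042 = 638090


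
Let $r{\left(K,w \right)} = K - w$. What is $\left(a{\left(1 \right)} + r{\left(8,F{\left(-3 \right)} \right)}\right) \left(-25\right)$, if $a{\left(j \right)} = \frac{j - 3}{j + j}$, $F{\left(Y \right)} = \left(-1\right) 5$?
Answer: $-300$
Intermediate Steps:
$F{\left(Y \right)} = -5$
$a{\left(j \right)} = \frac{-3 + j}{2 j}$
$\left(a{\left(1 \right)} + r{\left(8,F{\left(-3 \right)} \right)}\right) \left(-25\right) = \left(\frac{-3 + 1}{2 \cdot 1} + \left(8 - -5\right)\right) \left(-25\right) = \left(\frac{1}{2} \cdot 1 \left(-2\right) + \left(8 + 5\right)\right) \left(-25\right) = \left(-1 + 13\right) \left(-25\right) = 12 \left(-25\right) = -300$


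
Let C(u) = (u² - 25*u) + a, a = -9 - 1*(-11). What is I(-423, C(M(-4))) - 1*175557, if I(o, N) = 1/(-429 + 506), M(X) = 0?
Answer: -13517888/77 ≈ -1.7556e+5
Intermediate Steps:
a = 2 (a = -9 + 11 = 2)
C(u) = 2 + u² - 25*u (C(u) = (u² - 25*u) + 2 = 2 + u² - 25*u)
I(o, N) = 1/77
I(-423, C(M(-4))) - 1*175557 = 1/77 - 1*175557 = 1/77 - 175557 = -13517888/77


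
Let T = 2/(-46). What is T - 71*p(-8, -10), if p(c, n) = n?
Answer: 16329/23 ≈ 709.96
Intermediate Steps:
T = -1/23 (T = 2*(-1/46) = -1/23 ≈ -0.043478)
T - 71*p(-8, -10) = -1/23 - 71*(-10) = -1/23 + 710 = 16329/23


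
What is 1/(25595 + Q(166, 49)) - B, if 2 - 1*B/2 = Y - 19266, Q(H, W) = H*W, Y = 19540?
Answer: 18348577/33729 ≈ 544.00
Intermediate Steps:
B = -544 (B = 4 - 2*(19540 - 19266) = 4 - 2*274 = 4 - 548 = -544)
1/(25595 + Q(166, 49)) - B = 1/(25595 + 166*49) - 1*(-544) = 1/(25595 + 8134) + 544 = 1/33729 + 544 = 18348577/33729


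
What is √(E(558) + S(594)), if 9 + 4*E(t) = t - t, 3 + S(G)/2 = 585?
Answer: √4647/2 ≈ 34.084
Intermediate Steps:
S(G) = 1164 (S(G) = -6 + 2*585 = -6 + 1170 = 1164)
E(t) = -9/4 (E(t) = -9/4 + (t - t)/4 = -9/4 + (¼)*0 = -9/4 + 0 = -9/4)
√(E(558) + S(594)) = √(-9/4 + 1164) = √(4647/4) = √4647/2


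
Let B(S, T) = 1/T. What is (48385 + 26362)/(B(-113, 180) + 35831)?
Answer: 13454460/6449581 ≈ 2.0861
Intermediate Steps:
(48385 + 26362)/(B(-113, 180) + 35831) = (48385 + 26362)/(1/180 + 35831) = 74747/(1/180 + 35831) = 74747/(6449581/180) = 74747*(180/6449581) = 13454460/6449581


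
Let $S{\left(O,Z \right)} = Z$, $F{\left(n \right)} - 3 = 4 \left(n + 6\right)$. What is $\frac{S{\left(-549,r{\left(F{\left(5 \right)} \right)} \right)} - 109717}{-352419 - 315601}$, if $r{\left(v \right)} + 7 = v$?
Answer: $\frac{109677}{668020} \approx 0.16418$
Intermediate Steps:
$F{\left(n \right)} = 27 + 4 n$ ($F{\left(n \right)} = 3 + 4 \left(n + 6\right) = 3 + 4 \left(6 + n\right) = 3 + \left(24 + 4 n\right) = 27 + 4 n$)
$r{\left(v \right)} = -7 + v$
$\frac{S{\left(-549,r{\left(F{\left(5 \right)} \right)} \right)} - 109717}{-352419 - 315601} = \frac{\left(-7 + \left(27 + 4 \cdot 5\right)\right) - 109717}{-352419 - 315601} = \frac{\left(-7 + \left(27 + 20\right)\right) - 109717}{-668020} = \left(\left(-7 + 47\right) - 109717\right) \left(- \frac{1}{668020}\right) = \left(40 - 109717\right) \left(- \frac{1}{668020}\right) = \left(-109677\right) \left(- \frac{1}{668020}\right) = \frac{109677}{668020}$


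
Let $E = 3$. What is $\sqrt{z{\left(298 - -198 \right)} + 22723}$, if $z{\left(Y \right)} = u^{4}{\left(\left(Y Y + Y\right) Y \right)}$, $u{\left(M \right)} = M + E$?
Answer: $2 \sqrt{55875190671216664235791897280837} \approx 1.495 \cdot 10^{16}$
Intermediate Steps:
$u{\left(M \right)} = 3 + M$ ($u{\left(M \right)} = M + 3 = 3 + M$)
$z{\left(Y \right)} = \left(3 + Y \left(Y + Y^{2}\right)\right)^{4}$ ($z{\left(Y \right)} = \left(3 + \left(Y Y + Y\right) Y\right)^{4} = \left(3 + \left(Y^{2} + Y\right) Y\right)^{4} = \left(3 + \left(Y + Y^{2}\right) Y\right)^{4} = \left(3 + Y \left(Y + Y^{2}\right)\right)^{4}$)
$\sqrt{z{\left(298 - -198 \right)} + 22723} = \sqrt{\left(3 + \left(298 - -198\right)^{2} \left(1 + \left(298 - -198\right)\right)\right)^{4} + 22723} = \sqrt{\left(3 + \left(298 + 198\right)^{2} \left(1 + \left(298 + 198\right)\right)\right)^{4} + 22723} = \sqrt{\left(3 + 496^{2} \left(1 + 496\right)\right)^{4} + 22723} = \sqrt{\left(3 + 246016 \cdot 497\right)^{4} + 22723} = \sqrt{\left(3 + 122269952\right)^{4} + 22723} = \sqrt{122269955^{4} + 22723} = \sqrt{223500762684866656943167589100625 + 22723} = \sqrt{223500762684866656943167589123348} = 2 \sqrt{55875190671216664235791897280837}$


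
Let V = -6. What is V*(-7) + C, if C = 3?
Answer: 45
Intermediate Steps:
V*(-7) + C = -6*(-7) + 3 = 42 + 3 = 45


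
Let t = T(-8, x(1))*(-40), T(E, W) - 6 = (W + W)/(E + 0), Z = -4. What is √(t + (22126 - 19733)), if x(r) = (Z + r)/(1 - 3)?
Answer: 2*√542 ≈ 46.562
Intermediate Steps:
x(r) = 2 - r/2 (x(r) = (-4 + r)/(1 - 3) = (-4 + r)/(-2) = (-4 + r)*(-½) = 2 - r/2)
T(E, W) = 6 + 2*W/E (T(E, W) = 6 + (W + W)/(E + 0) = 6 + (2*W)/E = 6 + 2*W/E)
t = -225 (t = (6 + 2*(2 - ½*1)/(-8))*(-40) = (6 + 2*(2 - ½)*(-⅛))*(-40) = (6 + 2*(3/2)*(-⅛))*(-40) = (6 - 3/8)*(-40) = (45/8)*(-40) = -225)
√(t + (22126 - 19733)) = √(-225 + (22126 - 19733)) = √(-225 + 2393) = √2168 = 2*√542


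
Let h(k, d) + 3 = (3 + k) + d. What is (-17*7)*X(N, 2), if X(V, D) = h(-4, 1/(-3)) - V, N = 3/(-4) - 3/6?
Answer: 4403/12 ≈ 366.92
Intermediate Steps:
h(k, d) = d + k (h(k, d) = -3 + ((3 + k) + d) = -3 + (3 + d + k) = d + k)
N = -5/4 (N = 3*(-¼) - 3*⅙ = -¾ - ½ = -5/4 ≈ -1.2500)
X(V, D) = -13/3 - V (X(V, D) = (1/(-3) - 4) - V = (-⅓ - 4) - V = -13/3 - V)
(-17*7)*X(N, 2) = (-17*7)*(-13/3 - 1*(-5/4)) = -119*(-13/3 + 5/4) = -119*(-37/12) = 4403/12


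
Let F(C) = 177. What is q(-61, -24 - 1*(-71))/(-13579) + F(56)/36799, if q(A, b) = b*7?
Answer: -9703388/499693621 ≈ -0.019419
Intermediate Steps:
q(A, b) = 7*b
q(-61, -24 - 1*(-71))/(-13579) + F(56)/36799 = (7*(-24 - 1*(-71)))/(-13579) + 177/36799 = (7*(-24 + 71))*(-1/13579) + 177*(1/36799) = (7*47)*(-1/13579) + 177/36799 = 329*(-1/13579) + 177/36799 = -329/13579 + 177/36799 = -9703388/499693621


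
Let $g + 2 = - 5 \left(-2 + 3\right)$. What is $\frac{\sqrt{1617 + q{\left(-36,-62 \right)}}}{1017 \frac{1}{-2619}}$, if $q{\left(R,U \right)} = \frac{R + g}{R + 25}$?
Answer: $- \frac{291 \sqrt{196130}}{1243} \approx -103.68$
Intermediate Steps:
$g = -7$ ($g = -2 - 5 \left(-2 + 3\right) = -2 - 5 = -7$)
$q{\left(R,U \right)} = \frac{-7 + R}{25 + R}$ ($q{\left(R,U \right)} = \frac{R - 7}{R + 25} = \frac{-7 + R}{25 + R}$)
$\frac{\sqrt{1617 + q{\left(-36,-62 \right)}}}{1017 \frac{1}{-2619}} = \frac{\sqrt{1617 + \frac{-7 - 36}{25 - 36}}}{1017 \frac{1}{-2619}} = \frac{\sqrt{1617 + \frac{1}{-11} \left(-43\right)}}{1017 \left(- \frac{1}{2619}\right)} = \frac{\sqrt{1617 - - \frac{43}{11}}}{- \frac{113}{291}} = \sqrt{1617 + \frac{43}{11}} \left(- \frac{291}{113}\right) = \sqrt{\frac{17830}{11}} \left(- \frac{291}{113}\right) = \frac{\sqrt{196130}}{11} \left(- \frac{291}{113}\right) = - \frac{291 \sqrt{196130}}{1243}$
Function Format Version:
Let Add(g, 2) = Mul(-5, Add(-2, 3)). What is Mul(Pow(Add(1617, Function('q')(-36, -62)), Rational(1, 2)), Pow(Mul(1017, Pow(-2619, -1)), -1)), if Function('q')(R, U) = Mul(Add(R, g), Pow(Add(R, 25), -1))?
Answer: Mul(Rational(-291, 1243), Pow(196130, Rational(1, 2))) ≈ -103.68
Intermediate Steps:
g = -7 (g = Add(-2, Mul(-5, Add(-2, 3))) = Add(-2, Mul(-5, 1)) = Add(-2, -5) = -7)
Function('q')(R, U) = Mul(Pow(Add(25, R), -1), Add(-7, R)) (Function('q')(R, U) = Mul(Add(R, -7), Pow(Add(R, 25), -1)) = Mul(Add(-7, R), Pow(Add(25, R), -1)) = Mul(Pow(Add(25, R), -1), Add(-7, R)))
Mul(Pow(Add(1617, Function('q')(-36, -62)), Rational(1, 2)), Pow(Mul(1017, Pow(-2619, -1)), -1)) = Mul(Pow(Add(1617, Mul(Pow(Add(25, -36), -1), Add(-7, -36))), Rational(1, 2)), Pow(Mul(1017, Pow(-2619, -1)), -1)) = Mul(Pow(Add(1617, Mul(Pow(-11, -1), -43)), Rational(1, 2)), Pow(Mul(1017, Rational(-1, 2619)), -1)) = Mul(Pow(Add(1617, Mul(Rational(-1, 11), -43)), Rational(1, 2)), Pow(Rational(-113, 291), -1)) = Mul(Pow(Add(1617, Rational(43, 11)), Rational(1, 2)), Rational(-291, 113)) = Mul(Pow(Rational(17830, 11), Rational(1, 2)), Rational(-291, 113)) = Mul(Mul(Rational(1, 11), Pow(196130, Rational(1, 2))), Rational(-291, 113)) = Mul(Rational(-291, 1243), Pow(196130, Rational(1, 2)))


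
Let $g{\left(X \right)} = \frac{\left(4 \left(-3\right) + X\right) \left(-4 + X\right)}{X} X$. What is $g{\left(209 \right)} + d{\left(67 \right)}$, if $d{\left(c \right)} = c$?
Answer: $40452$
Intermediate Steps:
$g{\left(X \right)} = \left(-12 + X\right) \left(-4 + X\right)$ ($g{\left(X \right)} = \frac{\left(-12 + X\right) \left(-4 + X\right)}{X} X = \left(-12 + X\right) \left(-4 + X\right)$)
$g{\left(209 \right)} + d{\left(67 \right)} = \left(48 + 209^{2} - 3344\right) + 67 = \left(48 + 43681 - 3344\right) + 67 = 40385 + 67 = 40452$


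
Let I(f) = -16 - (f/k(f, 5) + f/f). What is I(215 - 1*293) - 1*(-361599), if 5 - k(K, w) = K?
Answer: 30011384/83 ≈ 3.6158e+5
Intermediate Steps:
k(K, w) = 5 - K
I(f) = -17 - f/(5 - f) (I(f) = -16 - (f/(5 - f) + f/f) = -16 - (f/(5 - f) + 1) = -16 - (1 + f/(5 - f)) = -16 + (-1 - f/(5 - f)) = -17 - f/(5 - f))
I(215 - 1*293) - 1*(-361599) = (85 - 16*(215 - 1*293))/(-5 + (215 - 1*293)) - 1*(-361599) = (85 - 16*(215 - 293))/(-5 + (215 - 293)) + 361599 = (85 - 16*(-78))/(-5 - 78) + 361599 = (85 + 1248)/(-83) + 361599 = -1/83*1333 + 361599 = -1333/83 + 361599 = 30011384/83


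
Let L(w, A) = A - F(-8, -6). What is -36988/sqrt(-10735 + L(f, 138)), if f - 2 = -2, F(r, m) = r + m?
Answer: 36988*I*sqrt(10583)/10583 ≈ 359.55*I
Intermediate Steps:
F(r, m) = m + r
f = 0 (f = 2 - 2 = 0)
L(w, A) = 14 + A (L(w, A) = A - (-6 - 8) = A - 1*(-14) = A + 14 = 14 + A)
-36988/sqrt(-10735 + L(f, 138)) = -36988/sqrt(-10735 + (14 + 138)) = -36988/sqrt(-10735 + 152) = -36988*(-I*sqrt(10583)/10583) = -(-36988)*I*sqrt(10583)/10583 = 36988*I*sqrt(10583)/10583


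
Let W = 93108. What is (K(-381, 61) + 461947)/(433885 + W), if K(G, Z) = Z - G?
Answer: 462389/526993 ≈ 0.87741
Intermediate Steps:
(K(-381, 61) + 461947)/(433885 + W) = ((61 - 1*(-381)) + 461947)/(433885 + 93108) = ((61 + 381) + 461947)/526993 = (442 + 461947)*(1/526993) = 462389*(1/526993) = 462389/526993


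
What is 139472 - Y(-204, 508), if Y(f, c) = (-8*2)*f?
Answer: 136208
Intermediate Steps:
Y(f, c) = -16*f
139472 - Y(-204, 508) = 139472 - (-16)*(-204) = 139472 - 1*3264 = 139472 - 3264 = 136208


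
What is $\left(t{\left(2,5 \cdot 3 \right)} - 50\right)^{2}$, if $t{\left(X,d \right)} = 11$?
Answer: $1521$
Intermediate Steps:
$\left(t{\left(2,5 \cdot 3 \right)} - 50\right)^{2} = \left(11 - 50\right)^{2} = \left(-39\right)^{2} = 1521$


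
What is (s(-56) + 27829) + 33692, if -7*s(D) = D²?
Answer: 61073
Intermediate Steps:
s(D) = -D²/7
(s(-56) + 27829) + 33692 = (-⅐*(-56)² + 27829) + 33692 = (-⅐*3136 + 27829) + 33692 = (-448 + 27829) + 33692 = 27381 + 33692 = 61073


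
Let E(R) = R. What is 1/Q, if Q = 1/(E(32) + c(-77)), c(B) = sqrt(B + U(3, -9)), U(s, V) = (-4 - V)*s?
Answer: 32 + I*sqrt(62) ≈ 32.0 + 7.874*I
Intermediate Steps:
U(s, V) = s*(-4 - V)
c(B) = sqrt(15 + B) (c(B) = sqrt(B - 1*3*(4 - 9)) = sqrt(B - 1*3*(-5)) = sqrt(B + 15) = sqrt(15 + B))
Q = 1/(32 + I*sqrt(62)) (Q = 1/(32 + sqrt(15 - 77)) = 1/(32 + sqrt(-62)) = 1/(32 + I*sqrt(62)) ≈ 0.029466 - 0.0072505*I)
1/Q = 1/(16/543 - I*sqrt(62)/1086)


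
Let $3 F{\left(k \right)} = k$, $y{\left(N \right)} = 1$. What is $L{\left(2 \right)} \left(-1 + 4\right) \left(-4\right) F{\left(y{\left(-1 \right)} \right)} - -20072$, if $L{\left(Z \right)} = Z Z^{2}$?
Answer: $20040$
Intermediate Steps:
$L{\left(Z \right)} = Z^{3}$
$F{\left(k \right)} = \frac{k}{3}$
$L{\left(2 \right)} \left(-1 + 4\right) \left(-4\right) F{\left(y{\left(-1 \right)} \right)} - -20072 = 2^{3} \left(-1 + 4\right) \left(-4\right) \frac{1}{3} \cdot 1 - -20072 = 8 \cdot 3 \left(-4\right) \frac{1}{3} + 20072 = 8 \left(-12\right) \frac{1}{3} + 20072 = \left(-96\right) \frac{1}{3} + 20072 = -32 + 20072 = 20040$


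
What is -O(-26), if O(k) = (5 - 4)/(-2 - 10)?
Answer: 1/12 ≈ 0.083333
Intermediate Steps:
O(k) = -1/12 (O(k) = 1/(-12) = 1*(-1/12) = -1/12)
-O(-26) = -1*(-1/12) = 1/12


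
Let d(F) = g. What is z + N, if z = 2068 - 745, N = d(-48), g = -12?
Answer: 1311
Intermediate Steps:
d(F) = -12
N = -12
z = 1323
z + N = 1323 - 12 = 1311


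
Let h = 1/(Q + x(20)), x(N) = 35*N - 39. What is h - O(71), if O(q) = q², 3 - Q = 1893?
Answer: -6195390/1229 ≈ -5041.0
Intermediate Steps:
Q = -1890 (Q = 3 - 1*1893 = 3 - 1893 = -1890)
x(N) = -39 + 35*N
h = -1/1229 (h = 1/(-1890 + (-39 + 35*20)) = 1/(-1890 + (-39 + 700)) = 1/(-1890 + 661) = 1/(-1229) = -1/1229 ≈ -0.00081367)
h - O(71) = -1/1229 - 1*71² = -1/1229 - 1*5041 = -1/1229 - 5041 = -6195390/1229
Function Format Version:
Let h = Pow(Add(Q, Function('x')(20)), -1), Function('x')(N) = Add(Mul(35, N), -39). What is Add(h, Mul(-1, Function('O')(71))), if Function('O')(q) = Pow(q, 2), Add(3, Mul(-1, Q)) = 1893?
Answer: Rational(-6195390, 1229) ≈ -5041.0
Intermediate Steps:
Q = -1890 (Q = Add(3, Mul(-1, 1893)) = Add(3, -1893) = -1890)
Function('x')(N) = Add(-39, Mul(35, N))
h = Rational(-1, 1229) (h = Pow(Add(-1890, Add(-39, Mul(35, 20))), -1) = Pow(Add(-1890, Add(-39, 700)), -1) = Pow(Add(-1890, 661), -1) = Pow(-1229, -1) = Rational(-1, 1229) ≈ -0.00081367)
Add(h, Mul(-1, Function('O')(71))) = Add(Rational(-1, 1229), Mul(-1, Pow(71, 2))) = Add(Rational(-1, 1229), Mul(-1, 5041)) = Add(Rational(-1, 1229), -5041) = Rational(-6195390, 1229)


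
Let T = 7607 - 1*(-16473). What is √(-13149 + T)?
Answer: √10931 ≈ 104.55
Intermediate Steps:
T = 24080 (T = 7607 + 16473 = 24080)
√(-13149 + T) = √(-13149 + 24080) = √10931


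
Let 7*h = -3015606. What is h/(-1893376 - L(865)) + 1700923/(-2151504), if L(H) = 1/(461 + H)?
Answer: -21289353179495773/37811211255172656 ≈ -0.56304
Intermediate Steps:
h = -3015606/7 (h = (⅐)*(-3015606) = -3015606/7 ≈ -4.3080e+5)
h/(-1893376 - L(865)) + 1700923/(-2151504) = -3015606/(7*(-1893376 - 1/(461 + 865))) + 1700923/(-2151504) = -3015606/(7*(-1893376 - 1/1326)) + 1700923*(-1/2151504) = -3015606/(7*(-1893376 - 1*1/1326)) - 1700923/2151504 = -3015606/(7*(-1893376 - 1/1326)) - 1700923/2151504 = -3015606/(7*(-2510616577/1326)) - 1700923/2151504 = -3015606/7*(-1326/2510616577) - 1700923/2151504 = 3998693556/17574316039 - 1700923/2151504 = -21289353179495773/37811211255172656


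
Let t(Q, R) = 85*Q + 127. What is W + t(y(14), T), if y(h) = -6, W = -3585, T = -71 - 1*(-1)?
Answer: -3968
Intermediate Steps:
T = -70 (T = -71 + 1 = -70)
t(Q, R) = 127 + 85*Q
W + t(y(14), T) = -3585 + (127 + 85*(-6)) = -3585 + (127 - 510) = -3585 - 383 = -3968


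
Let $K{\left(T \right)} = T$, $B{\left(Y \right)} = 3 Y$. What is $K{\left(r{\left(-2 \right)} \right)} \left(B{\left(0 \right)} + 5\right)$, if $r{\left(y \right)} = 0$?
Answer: $0$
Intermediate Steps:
$K{\left(r{\left(-2 \right)} \right)} \left(B{\left(0 \right)} + 5\right) = 0 \left(3 \cdot 0 + 5\right) = 0 \left(0 + 5\right) = 0 \cdot 5 = 0$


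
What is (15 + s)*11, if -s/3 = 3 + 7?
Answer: -165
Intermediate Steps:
s = -30 (s = -3*(3 + 7) = -3*10 = -30)
(15 + s)*11 = (15 - 30)*11 = -15*11 = -165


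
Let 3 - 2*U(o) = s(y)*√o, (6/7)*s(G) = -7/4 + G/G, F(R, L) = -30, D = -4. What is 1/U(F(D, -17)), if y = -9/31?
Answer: 64/341 - 56*I*√30/1023 ≈ 0.18768 - 0.29983*I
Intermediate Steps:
y = -9/31 (y = -9*1/31 = -9/31 ≈ -0.29032)
s(G) = -7/8 (s(G) = 7*(-7/4 + G/G)/6 = 7*(-7*¼ + 1)/6 = 7*(-7/4 + 1)/6 = (7/6)*(-¾) = -7/8)
U(o) = 3/2 + 7*√o/16 (U(o) = 3/2 - (-7)*√o/16 = 3/2 + 7*√o/16)
1/U(F(D, -17)) = 1/(3/2 + 7*√(-30)/16) = 1/(3/2 + 7*(I*√30)/16) = 1/(3/2 + 7*I*√30/16)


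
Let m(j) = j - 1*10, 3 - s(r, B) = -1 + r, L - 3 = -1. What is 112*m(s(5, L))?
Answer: -1232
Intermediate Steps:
L = 2 (L = 3 - 1 = 2)
s(r, B) = 4 - r (s(r, B) = 3 - (-1 + r) = 3 + (1 - r) = 4 - r)
m(j) = -10 + j (m(j) = j - 10 = -10 + j)
112*m(s(5, L)) = 112*(-10 + (4 - 1*5)) = 112*(-10 + (4 - 5)) = 112*(-10 - 1) = 112*(-11) = -1232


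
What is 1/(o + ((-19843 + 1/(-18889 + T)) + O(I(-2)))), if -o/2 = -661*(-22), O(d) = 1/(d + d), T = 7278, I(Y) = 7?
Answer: -162554/7953267961 ≈ -2.0439e-5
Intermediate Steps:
O(d) = 1/(2*d)
o = -29084 (o = -(-1322)*(-22) = -2*14542 = -29084)
1/(o + ((-19843 + 1/(-18889 + T)) + O(I(-2)))) = 1/(-29084 + ((-19843 + 1/(-18889 + 7278)) + (½)/7)) = 1/(-29084 + ((-19843 + 1/(-11611)) + (½)*(⅐))) = 1/(-29084 + ((-19843 - 1/11611) + 1/14)) = 1/(-29084 + (-230397074/11611 + 1/14)) = 1/(-29084 - 3225547425/162554) = 1/(-7953267961/162554) = -162554/7953267961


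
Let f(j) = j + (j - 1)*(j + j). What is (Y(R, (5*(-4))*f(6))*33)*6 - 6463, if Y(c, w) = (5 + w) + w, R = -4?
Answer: -528193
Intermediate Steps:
f(j) = j + 2*j*(-1 + j) (f(j) = j + (-1 + j)*(2*j) = j + 2*j*(-1 + j))
Y(c, w) = 5 + 2*w
(Y(R, (5*(-4))*f(6))*33)*6 - 6463 = ((5 + 2*((5*(-4))*(6*(-1 + 2*6))))*33)*6 - 6463 = ((5 + 2*(-120*(-1 + 12)))*33)*6 - 6463 = ((5 + 2*(-120*11))*33)*6 - 6463 = ((5 + 2*(-20*66))*33)*6 - 6463 = ((5 + 2*(-1320))*33)*6 - 6463 = ((5 - 2640)*33)*6 - 6463 = -2635*33*6 - 6463 = -86955*6 - 6463 = -521730 - 6463 = -528193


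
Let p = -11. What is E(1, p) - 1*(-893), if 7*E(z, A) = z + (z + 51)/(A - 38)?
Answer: 306296/343 ≈ 892.99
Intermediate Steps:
E(z, A) = z/7 + (51 + z)/(7*(-38 + A)) (E(z, A) = (z + (z + 51)/(A - 38))/7 = (z + (51 + z)/(-38 + A))/7 = z/7 + (51 + z)/(7*(-38 + A)))
E(1, p) - 1*(-893) = (51 - 37*1 - 11*1)/(7*(-38 - 11)) - 1*(-893) = (⅐)*(51 - 37 - 11)/(-49) + 893 = (⅐)*(-1/49)*3 + 893 = -3/343 + 893 = 306296/343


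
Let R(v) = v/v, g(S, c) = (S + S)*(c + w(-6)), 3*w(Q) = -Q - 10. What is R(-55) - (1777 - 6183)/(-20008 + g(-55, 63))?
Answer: 33578/40187 ≈ 0.83554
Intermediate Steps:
w(Q) = -10/3 - Q/3 (w(Q) = (-Q - 10)/3 = (-10 - Q)/3 = -10/3 - Q/3)
g(S, c) = 2*S*(-4/3 + c) (g(S, c) = (S + S)*(c + (-10/3 - 1/3*(-6))) = (2*S)*(c + (-10/3 + 2)) = (2*S)*(c - 4/3) = (2*S)*(-4/3 + c) = 2*S*(-4/3 + c))
R(v) = 1
R(-55) - (1777 - 6183)/(-20008 + g(-55, 63)) = 1 - (1777 - 6183)/(-20008 + (2/3)*(-55)*(-4 + 3*63)) = 1 - (-4406)/(-20008 + (2/3)*(-55)*(-4 + 189)) = 1 - (-4406)/(-20008 + (2/3)*(-55)*185) = 1 - (-4406)/(-20008 - 20350/3) = 1 - (-4406)/(-80374/3) = 1 - (-4406)*(-3)/80374 = 1 - 1*6609/40187 = 1 - 6609/40187 = 33578/40187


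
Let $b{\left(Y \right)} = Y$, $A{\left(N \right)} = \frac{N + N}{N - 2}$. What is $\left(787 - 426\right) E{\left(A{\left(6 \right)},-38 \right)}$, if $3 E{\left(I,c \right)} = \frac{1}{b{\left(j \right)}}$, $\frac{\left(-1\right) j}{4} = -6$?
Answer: $\frac{361}{72} \approx 5.0139$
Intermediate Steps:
$j = 24$ ($j = \left(-4\right) \left(-6\right) = 24$)
$A{\left(N \right)} = \frac{2 N}{-2 + N}$
$E{\left(I,c \right)} = \frac{1}{72}$ ($E{\left(I,c \right)} = \frac{1}{3 \cdot 24} = \frac{1}{3} \cdot \frac{1}{24} = \frac{1}{72}$)
$\left(787 - 426\right) E{\left(A{\left(6 \right)},-38 \right)} = \left(787 - 426\right) \frac{1}{72} = 361 \cdot \frac{1}{72} = \frac{361}{72}$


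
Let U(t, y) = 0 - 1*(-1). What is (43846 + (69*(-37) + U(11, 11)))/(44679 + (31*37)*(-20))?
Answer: 41294/21739 ≈ 1.8995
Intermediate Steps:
U(t, y) = 1 (U(t, y) = 0 + 1 = 1)
(43846 + (69*(-37) + U(11, 11)))/(44679 + (31*37)*(-20)) = (43846 + (69*(-37) + 1))/(44679 + (31*37)*(-20)) = (43846 + (-2553 + 1))/(44679 + 1147*(-20)) = (43846 - 2552)/(44679 - 22940) = 41294/21739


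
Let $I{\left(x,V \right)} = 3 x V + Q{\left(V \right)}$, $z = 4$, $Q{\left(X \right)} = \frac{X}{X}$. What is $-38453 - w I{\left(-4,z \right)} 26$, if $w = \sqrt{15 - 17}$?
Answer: $-38453 + 1222 i \sqrt{2} \approx -38453.0 + 1728.2 i$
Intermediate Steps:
$Q{\left(X \right)} = 1$
$I{\left(x,V \right)} = 1 + 3 V x$ ($I{\left(x,V \right)} = 3 x V + 1 = 3 V x + 1 = 1 + 3 V x$)
$w = i \sqrt{2}$ ($w = \sqrt{-2} = i \sqrt{2} \approx 1.4142 i$)
$-38453 - w I{\left(-4,z \right)} 26 = -38453 - i \sqrt{2} \left(1 + 3 \cdot 4 \left(-4\right)\right) 26 = -38453 - i \sqrt{2} \left(1 - 48\right) 26 = -38453 - i \sqrt{2} \left(-47\right) 26 = -38453 - - 47 i \sqrt{2} \cdot 26 = -38453 - - 1222 i \sqrt{2} = -38453 + 1222 i \sqrt{2}$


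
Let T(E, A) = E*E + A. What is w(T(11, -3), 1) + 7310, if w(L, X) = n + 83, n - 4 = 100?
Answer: 7497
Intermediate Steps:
T(E, A) = A + E² (T(E, A) = E² + A = A + E²)
n = 104 (n = 4 + 100 = 104)
w(L, X) = 187 (w(L, X) = 104 + 83 = 187)
w(T(11, -3), 1) + 7310 = 187 + 7310 = 7497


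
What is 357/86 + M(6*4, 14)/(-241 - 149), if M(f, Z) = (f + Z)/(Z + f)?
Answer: 34786/8385 ≈ 4.1486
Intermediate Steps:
M(f, Z) = 1 (M(f, Z) = (Z + f)/(Z + f) = 1)
357/86 + M(6*4, 14)/(-241 - 149) = 357/86 + 1/(-241 - 149) = 357*(1/86) + 1/(-390) = 357/86 + 1*(-1/390) = 357/86 - 1/390 = 34786/8385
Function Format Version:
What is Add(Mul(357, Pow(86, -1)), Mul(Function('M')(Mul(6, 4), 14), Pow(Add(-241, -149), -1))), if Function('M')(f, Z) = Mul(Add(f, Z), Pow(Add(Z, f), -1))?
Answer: Rational(34786, 8385) ≈ 4.1486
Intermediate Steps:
Function('M')(f, Z) = 1 (Function('M')(f, Z) = Mul(Add(Z, f), Pow(Add(Z, f), -1)) = 1)
Add(Mul(357, Pow(86, -1)), Mul(Function('M')(Mul(6, 4), 14), Pow(Add(-241, -149), -1))) = Add(Mul(357, Pow(86, -1)), Mul(1, Pow(Add(-241, -149), -1))) = Add(Mul(357, Rational(1, 86)), Mul(1, Pow(-390, -1))) = Add(Rational(357, 86), Mul(1, Rational(-1, 390))) = Add(Rational(357, 86), Rational(-1, 390)) = Rational(34786, 8385)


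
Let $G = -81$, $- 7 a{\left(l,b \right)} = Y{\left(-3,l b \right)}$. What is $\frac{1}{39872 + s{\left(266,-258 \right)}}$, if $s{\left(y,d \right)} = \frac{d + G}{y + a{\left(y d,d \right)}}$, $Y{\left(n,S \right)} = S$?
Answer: $\frac{22382}{892415107} \approx 2.508 \cdot 10^{-5}$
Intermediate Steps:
$a{\left(l,b \right)} = - \frac{b l}{7}$ ($a{\left(l,b \right)} = - \frac{l b}{7} = - \frac{b l}{7}$)
$s{\left(y,d \right)} = \frac{-81 + d}{y - \frac{y d^{2}}{7}}$ ($s{\left(y,d \right)} = \frac{d - 81}{y - \frac{d y d}{7}} = \frac{-81 + d}{y - \frac{d d y}{7}} = \frac{-81 + d}{y - \frac{y d^{2}}{7}}$)
$\frac{1}{39872 + s{\left(266,-258 \right)}} = \frac{1}{39872 + \frac{7 \left(81 - -258\right)}{266 \left(-7 + \left(-258\right)^{2}\right)}} = \frac{1}{39872 + 7 \cdot \frac{1}{266} \frac{1}{-7 + 66564} \left(81 + 258\right)} = \frac{1}{39872 + 7 \cdot \frac{1}{266} \cdot \frac{1}{66557} \cdot 339} = \frac{1}{39872 + \frac{3}{22382}} = \frac{1}{\frac{892415107}{22382}} = \frac{22382}{892415107}$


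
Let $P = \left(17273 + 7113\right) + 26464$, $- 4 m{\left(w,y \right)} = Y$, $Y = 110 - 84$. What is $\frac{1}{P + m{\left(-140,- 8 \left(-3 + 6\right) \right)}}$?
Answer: $\frac{2}{101687} \approx 1.9668 \cdot 10^{-5}$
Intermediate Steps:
$Y = 26$ ($Y = 110 - 84 = 26$)
$m{\left(w,y \right)} = - \frac{13}{2}$ ($m{\left(w,y \right)} = \left(- \frac{1}{4}\right) 26 = - \frac{13}{2}$)
$P = 50850$ ($P = 24386 + 26464 = 50850$)
$\frac{1}{P + m{\left(-140,- 8 \left(-3 + 6\right) \right)}} = \frac{1}{50850 - \frac{13}{2}} = \frac{1}{\frac{101687}{2}} = \frac{2}{101687}$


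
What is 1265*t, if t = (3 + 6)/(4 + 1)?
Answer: 2277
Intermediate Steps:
t = 9/5 ≈ 1.8000
1265*t = 1265*(9/5) = 2277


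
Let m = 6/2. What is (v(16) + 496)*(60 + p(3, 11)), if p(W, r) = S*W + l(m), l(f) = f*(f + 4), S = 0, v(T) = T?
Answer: 41472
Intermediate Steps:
m = 3 (m = 6*(1/2) = 3)
l(f) = f*(4 + f)
p(W, r) = 21 (p(W, r) = 0*W + 3*(4 + 3) = 0 + 3*7 = 0 + 21 = 21)
(v(16) + 496)*(60 + p(3, 11)) = (16 + 496)*(60 + 21) = 512*81 = 41472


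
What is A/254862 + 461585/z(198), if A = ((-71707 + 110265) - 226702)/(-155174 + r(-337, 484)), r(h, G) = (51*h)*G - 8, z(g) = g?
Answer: 27690247983377467/11877918694290 ≈ 2331.2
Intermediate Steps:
r(h, G) = -8 + 51*G*h (r(h, G) = 51*G*h - 8 = -8 + 51*G*h)
A = 94072/4236845 (A = ((-71707 + 110265) - 226702)/(-155174 + (-8 + 51*484*(-337))) = (38558 - 226702)/(-155174 + (-8 - 8318508)) = -188144/(-155174 - 8318516) = -188144/(-8473690) = -188144*(-1/8473690) = 94072/4236845 ≈ 0.022203)
A/254862 + 461585/z(198) = (94072/4236845)/254862 + 461585/198 = (94072/4236845)*(1/254862) + 461585*(1/198) = 47036/539905395195 + 461585/198 = 27690247983377467/11877918694290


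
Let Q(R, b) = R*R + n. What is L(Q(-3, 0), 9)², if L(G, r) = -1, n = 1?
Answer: 1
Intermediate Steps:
Q(R, b) = 1 + R² (Q(R, b) = R*R + 1 = R² + 1 = 1 + R²)
L(Q(-3, 0), 9)² = (-1)² = 1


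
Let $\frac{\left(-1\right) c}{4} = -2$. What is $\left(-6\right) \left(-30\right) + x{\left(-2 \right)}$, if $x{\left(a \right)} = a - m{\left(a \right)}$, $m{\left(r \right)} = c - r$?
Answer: $168$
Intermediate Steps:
$c = 8$ ($c = \left(-4\right) \left(-2\right) = 8$)
$m{\left(r \right)} = 8 - r$
$x{\left(a \right)} = -8 + 2 a$ ($x{\left(a \right)} = a - \left(8 - a\right) = a + \left(-8 + a\right) = -8 + 2 a$)
$\left(-6\right) \left(-30\right) + x{\left(-2 \right)} = \left(-6\right) \left(-30\right) + \left(-8 + 2 \left(-2\right)\right) = 180 - 12 = 168$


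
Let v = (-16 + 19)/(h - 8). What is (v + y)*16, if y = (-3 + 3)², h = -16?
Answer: -2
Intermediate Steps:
y = 0 (y = 0² = 0)
v = -⅛ (v = (-16 + 19)/(-16 - 8) = 3/(-24) = 3*(-1/24) = -⅛ ≈ -0.12500)
(v + y)*16 = (-⅛ + 0)*16 = -⅛*16 = -2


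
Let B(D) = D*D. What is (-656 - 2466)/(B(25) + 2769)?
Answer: -1561/1697 ≈ -0.91986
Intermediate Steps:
B(D) = D²
(-656 - 2466)/(B(25) + 2769) = (-656 - 2466)/(25² + 2769) = -3122/(625 + 2769) = -3122/3394 = -3122*1/3394 = -1561/1697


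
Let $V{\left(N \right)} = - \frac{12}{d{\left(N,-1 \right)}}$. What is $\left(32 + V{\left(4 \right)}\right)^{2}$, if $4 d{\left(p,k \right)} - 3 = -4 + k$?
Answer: $3136$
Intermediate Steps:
$d{\left(p,k \right)} = - \frac{1}{4} + \frac{k}{4}$ ($d{\left(p,k \right)} = \frac{3}{4} + \frac{-4 + k}{4} = \frac{3}{4} + \left(-1 + \frac{k}{4}\right) = - \frac{1}{4} + \frac{k}{4}$)
$V{\left(N \right)} = 24$ ($V{\left(N \right)} = - \frac{12}{- \frac{1}{4} + \frac{1}{4} \left(-1\right)} = - \frac{12}{- \frac{1}{4} - \frac{1}{4}} = - \frac{12}{- \frac{1}{2}} = \left(-12\right) \left(-2\right) = 24$)
$\left(32 + V{\left(4 \right)}\right)^{2} = \left(32 + 24\right)^{2} = 56^{2} = 3136$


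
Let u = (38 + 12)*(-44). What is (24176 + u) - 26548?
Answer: -4572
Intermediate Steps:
u = -2200 (u = 50*(-44) = -2200)
(24176 + u) - 26548 = (24176 - 2200) - 26548 = 21976 - 26548 = -4572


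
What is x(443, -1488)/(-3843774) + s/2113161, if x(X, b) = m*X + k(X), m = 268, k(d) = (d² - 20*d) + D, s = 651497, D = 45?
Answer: 309541014040/1353752218269 ≈ 0.22865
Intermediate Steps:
k(d) = 45 + d² - 20*d (k(d) = (d² - 20*d) + 45 = 45 + d² - 20*d)
x(X, b) = 45 + X² + 248*X (x(X, b) = 268*X + (45 + X² - 20*X) = 45 + X² + 248*X)
x(443, -1488)/(-3843774) + s/2113161 = (45 + 443² + 248*443)/(-3843774) + 651497/2113161 = (45 + 196249 + 109864)*(-1/3843774) + 651497*(1/2113161) = 306158*(-1/3843774) + 651497/2113161 = -153079/1921887 + 651497/2113161 = 309541014040/1353752218269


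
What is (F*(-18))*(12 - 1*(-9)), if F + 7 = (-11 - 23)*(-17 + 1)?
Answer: -202986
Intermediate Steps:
F = 537 (F = -7 + (-11 - 23)*(-17 + 1) = -7 - 34*(-16) = -7 + 544 = 537)
(F*(-18))*(12 - 1*(-9)) = (537*(-18))*(12 - 1*(-9)) = -9666*(12 + 9) = -9666*21 = -202986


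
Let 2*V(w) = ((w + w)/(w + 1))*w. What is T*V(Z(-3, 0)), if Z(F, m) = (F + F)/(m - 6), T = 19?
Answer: 19/2 ≈ 9.5000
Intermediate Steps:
Z(F, m) = 2*F/(-6 + m) (Z(F, m) = (2*F)/(-6 + m) = 2*F/(-6 + m))
V(w) = w²/(1 + w) (V(w) = (((w + w)/(w + 1))*w)/2 = (((2*w)/(1 + w))*w)/2 = ((2*w/(1 + w))*w)/2 = (2*w²/(1 + w))/2 = w²/(1 + w))
T*V(Z(-3, 0)) = 19*((2*(-3)/(-6 + 0))²/(1 + 2*(-3)/(-6 + 0))) = 19*((2*(-3)/(-6))²/(1 + 2*(-3)/(-6))) = 19*((2*(-3)*(-⅙))²/(1 + 2*(-3)*(-⅙))) = 19*(1²/(1 + 1)) = 19*(1/2) = 19*(1*(½)) = 19*(½) = 19/2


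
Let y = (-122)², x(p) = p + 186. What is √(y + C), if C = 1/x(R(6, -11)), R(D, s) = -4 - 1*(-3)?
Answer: 3*√56600565/185 ≈ 122.00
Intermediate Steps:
R(D, s) = -1 (R(D, s) = -4 + 3 = -1)
x(p) = 186 + p
y = 14884
C = 1/185 (C = 1/(186 - 1) = 1/185 ≈ 0.0054054)
√(y + C) = √(14884 + 1/185) = √(2753541/185) = 3*√56600565/185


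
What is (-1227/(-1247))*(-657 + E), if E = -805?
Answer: -41718/29 ≈ -1438.6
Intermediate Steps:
(-1227/(-1247))*(-657 + E) = (-1227/(-1247))*(-657 - 805) = -1227*(-1/1247)*(-1462) = (1227/1247)*(-1462) = -41718/29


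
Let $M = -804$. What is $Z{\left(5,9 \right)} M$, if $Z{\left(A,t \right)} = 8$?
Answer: $-6432$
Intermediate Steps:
$Z{\left(5,9 \right)} M = 8 \left(-804\right) = -6432$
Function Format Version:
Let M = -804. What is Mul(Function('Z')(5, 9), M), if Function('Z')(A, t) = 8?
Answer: -6432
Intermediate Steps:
Mul(Function('Z')(5, 9), M) = Mul(8, -804) = -6432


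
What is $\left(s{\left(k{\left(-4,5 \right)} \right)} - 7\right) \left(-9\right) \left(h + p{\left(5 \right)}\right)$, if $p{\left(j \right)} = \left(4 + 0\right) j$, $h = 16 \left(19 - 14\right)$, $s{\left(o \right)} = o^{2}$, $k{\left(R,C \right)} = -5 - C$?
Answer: $-83700$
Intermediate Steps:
$h = 80$ ($h = 16 \cdot 5 = 80$)
$p{\left(j \right)} = 4 j$
$\left(s{\left(k{\left(-4,5 \right)} \right)} - 7\right) \left(-9\right) \left(h + p{\left(5 \right)}\right) = \left(\left(-5 - 5\right)^{2} - 7\right) \left(-9\right) \left(80 + 4 \cdot 5\right) = \left(\left(-5 - 5\right)^{2} - 7\right) \left(-9\right) \left(80 + 20\right) = \left(\left(-10\right)^{2} - 7\right) \left(-9\right) 100 = \left(100 - 7\right) \left(-9\right) 100 = 93 \left(-9\right) 100 = \left(-837\right) 100 = -83700$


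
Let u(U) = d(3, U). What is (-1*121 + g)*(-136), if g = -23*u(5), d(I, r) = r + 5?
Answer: 47736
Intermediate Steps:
d(I, r) = 5 + r
u(U) = 5 + U
g = -230 (g = -23*(5 + 5) = -23*10 = -230)
(-1*121 + g)*(-136) = (-1*121 - 230)*(-136) = (-121 - 230)*(-136) = -351*(-136) = 47736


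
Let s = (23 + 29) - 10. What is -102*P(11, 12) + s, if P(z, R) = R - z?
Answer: -60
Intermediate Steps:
s = 42 (s = 52 - 10 = 42)
-102*P(11, 12) + s = -102*(12 - 1*11) + 42 = -102*(12 - 11) + 42 = -102*1 + 42 = -102 + 42 = -60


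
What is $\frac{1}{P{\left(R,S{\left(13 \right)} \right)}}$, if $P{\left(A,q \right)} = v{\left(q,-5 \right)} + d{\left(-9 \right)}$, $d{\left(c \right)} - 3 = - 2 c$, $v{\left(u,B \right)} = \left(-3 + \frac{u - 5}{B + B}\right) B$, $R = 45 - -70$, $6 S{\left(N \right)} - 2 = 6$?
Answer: $\frac{6}{205} \approx 0.029268$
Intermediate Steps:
$S{\left(N \right)} = \frac{4}{3}$ ($S{\left(N \right)} = \frac{1}{3} + \frac{1}{6} \cdot 6 = \frac{1}{3} + 1 = \frac{4}{3}$)
$R = 115$ ($R = 45 + 70 = 115$)
$v{\left(u,B \right)} = B \left(-3 + \frac{-5 + u}{2 B}\right)$ ($v{\left(u,B \right)} = \left(-3 + \frac{-5 + u}{2 B}\right) B = B \left(-3 + \frac{-5 + u}{2 B}\right)$)
$d{\left(c \right)} = 3 - 2 c$
$P{\left(A,q \right)} = \frac{67}{2} + \frac{q}{2}$ ($P{\left(A,q \right)} = \left(- \frac{5}{2} + \frac{q}{2} - -15\right) + \left(3 - -18\right) = \left(- \frac{5}{2} + \frac{q}{2} + 15\right) + \left(3 + 18\right) = \left(\frac{25}{2} + \frac{q}{2}\right) + 21 = \frac{67}{2} + \frac{q}{2}$)
$\frac{1}{P{\left(R,S{\left(13 \right)} \right)}} = \frac{1}{\frac{67}{2} + \frac{1}{2} \cdot \frac{4}{3}} = \frac{1}{\frac{67}{2} + \frac{2}{3}} = \frac{1}{\frac{205}{6}} = \frac{6}{205}$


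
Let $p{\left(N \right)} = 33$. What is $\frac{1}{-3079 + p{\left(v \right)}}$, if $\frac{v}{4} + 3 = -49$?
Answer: $- \frac{1}{3046} \approx -0.0003283$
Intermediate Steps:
$v = -208$ ($v = -12 + 4 \left(-49\right) = -12 - 196 = -208$)
$\frac{1}{-3079 + p{\left(v \right)}} = \frac{1}{-3079 + 33} = \frac{1}{-3046} = - \frac{1}{3046}$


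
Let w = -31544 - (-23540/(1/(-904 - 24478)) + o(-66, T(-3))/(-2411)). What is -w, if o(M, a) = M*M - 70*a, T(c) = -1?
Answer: 1440629935238/2411 ≈ 5.9752e+8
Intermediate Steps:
o(M, a) = M**2 - 70*a
w = -1440629935238/2411 (w = -31544 - (-23540/(1/(-904 - 24478)) + ((-66)**2 - 70*(-1))/(-2411)) = -31544 - (-23540/(1/(-25382)) + (4356 + 70)*(-1/2411)) = -31544 - (-23540/(-1/25382) + 4426*(-1/2411)) = -31544 - (-23540*(-25382) - 4426/2411) = -31544 - (597492280 - 4426/2411) = -31544 - 1*1440553882654/2411 = -31544 - 1440553882654/2411 = -1440629935238/2411 ≈ -5.9752e+8)
-w = -1*(-1440629935238/2411) = 1440629935238/2411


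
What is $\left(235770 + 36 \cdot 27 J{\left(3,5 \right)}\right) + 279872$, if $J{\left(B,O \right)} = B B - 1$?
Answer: $523418$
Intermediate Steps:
$J{\left(B,O \right)} = -1 + B^{2}$ ($J{\left(B,O \right)} = B^{2} - 1 = -1 + B^{2}$)
$\left(235770 + 36 \cdot 27 J{\left(3,5 \right)}\right) + 279872 = \left(235770 + 36 \cdot 27 \left(-1 + 3^{2}\right)\right) + 279872 = \left(235770 + 972 \left(-1 + 9\right)\right) + 279872 = \left(235770 + 972 \cdot 8\right) + 279872 = \left(235770 + 7776\right) + 279872 = 243546 + 279872 = 523418$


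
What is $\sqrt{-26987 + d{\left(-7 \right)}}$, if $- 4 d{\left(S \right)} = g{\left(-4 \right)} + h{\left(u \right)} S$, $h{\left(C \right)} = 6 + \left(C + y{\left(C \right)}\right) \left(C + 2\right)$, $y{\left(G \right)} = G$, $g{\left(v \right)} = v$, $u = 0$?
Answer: $\frac{i \sqrt{107902}}{2} \approx 164.24 i$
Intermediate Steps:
$h{\left(C \right)} = 6 + 2 C \left(2 + C\right)$ ($h{\left(C \right)} = 6 + \left(C + C\right) \left(C + 2\right) = 6 + 2 C \left(2 + C\right)$)
$d{\left(S \right)} = 1 - \frac{3 S}{2}$ ($d{\left(S \right)} = - \frac{-4 + \left(6 + 2 \cdot 0^{2} + 4 \cdot 0\right) S}{4} = - \frac{-4 + \left(6 + 2 \cdot 0 + 0\right) S}{4} = - \frac{-4 + \left(6 + 0 + 0\right) S}{4} = - \frac{-4 + 6 S}{4} = 1 - \frac{3 S}{2}$)
$\sqrt{-26987 + d{\left(-7 \right)}} = \sqrt{-26987 + \left(1 - - \frac{21}{2}\right)} = \sqrt{-26987 + \left(1 + \frac{21}{2}\right)} = \sqrt{-26987 + \frac{23}{2}} = \sqrt{- \frac{53951}{2}} = \frac{i \sqrt{107902}}{2}$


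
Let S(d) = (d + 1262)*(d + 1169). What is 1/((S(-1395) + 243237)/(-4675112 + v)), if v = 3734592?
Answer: -188104/54659 ≈ -3.4414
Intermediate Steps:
S(d) = (1169 + d)*(1262 + d) (S(d) = (1262 + d)*(1169 + d) = (1169 + d)*(1262 + d))
1/((S(-1395) + 243237)/(-4675112 + v)) = 1/(((1475278 + (-1395)² + 2431*(-1395)) + 243237)/(-4675112 + 3734592)) = 1/(((1475278 + 1946025 - 3391245) + 243237)/(-940520)) = 1/((30058 + 243237)*(-1/940520)) = 1/(273295*(-1/940520)) = 1/(-54659/188104) = -188104/54659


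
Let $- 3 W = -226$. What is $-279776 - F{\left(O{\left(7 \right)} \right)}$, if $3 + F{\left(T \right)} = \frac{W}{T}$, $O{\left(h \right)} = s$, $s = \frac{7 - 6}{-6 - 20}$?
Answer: $- \frac{833443}{3} \approx -2.7781 \cdot 10^{5}$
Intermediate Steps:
$W = \frac{226}{3}$ ($W = \left(- \frac{1}{3}\right) \left(-226\right) = \frac{226}{3} \approx 75.333$)
$s = - \frac{1}{26}$ ($s = 1 \frac{1}{-6 - 20} = 1 \frac{1}{-26} = 1 \left(- \frac{1}{26}\right) = - \frac{1}{26} \approx -0.038462$)
$O{\left(h \right)} = - \frac{1}{26}$
$F{\left(T \right)} = -3 + \frac{226}{3 T}$
$-279776 - F{\left(O{\left(7 \right)} \right)} = -279776 - \left(-3 + \frac{226}{3 \left(- \frac{1}{26}\right)}\right) = -279776 - \left(-3 + \frac{226}{3} \left(-26\right)\right) = -279776 - \left(-3 - \frac{5876}{3}\right) = -279776 - - \frac{5885}{3} = -279776 + \frac{5885}{3} = - \frac{833443}{3}$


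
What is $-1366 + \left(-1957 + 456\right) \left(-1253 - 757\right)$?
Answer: $3015644$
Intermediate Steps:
$-1366 + \left(-1957 + 456\right) \left(-1253 - 757\right) = -1366 - -3017010 = -1366 + 3017010 = 3015644$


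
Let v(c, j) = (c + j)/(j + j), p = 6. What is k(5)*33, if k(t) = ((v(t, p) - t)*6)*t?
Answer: -8085/2 ≈ -4042.5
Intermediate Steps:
v(c, j) = (c + j)/(2*j) (v(c, j) = (c + j)/((2*j)) = (c + j)*(1/(2*j)) = (c + j)/(2*j))
k(t) = t*(3 - 11*t/2) (k(t) = (((½)*(t + 6)/6 - t)*6)*t = (((½)*(⅙)*(6 + t) - t)*6)*t = (((½ + t/12) - t)*6)*t = ((½ - 11*t/12)*6)*t = (3 - 11*t/2)*t = t*(3 - 11*t/2))
k(5)*33 = ((½)*5*(6 - 11*5))*33 = ((½)*5*(6 - 55))*33 = ((½)*5*(-49))*33 = -245/2*33 = -8085/2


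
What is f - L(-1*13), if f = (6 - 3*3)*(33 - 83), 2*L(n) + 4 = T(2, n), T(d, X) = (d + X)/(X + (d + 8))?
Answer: 901/6 ≈ 150.17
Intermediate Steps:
T(d, X) = (X + d)/(8 + X + d) (T(d, X) = (X + d)/(X + (8 + d)) = (X + d)/(8 + X + d))
L(n) = -2 + (2 + n)/(2*(10 + n)) (L(n) = -2 + ((n + 2)/(8 + n + 2))/2 = -2 + ((2 + n)/(10 + n))/2 = -2 + (2 + n)/(2*(10 + n)))
f = 150 (f = (6 - 9)*(-50) = -3*(-50) = 150)
f - L(-1*13) = 150 - (-38 - (-3)*13)/(2*(10 - 1*13)) = 150 - (-38 - 3*(-13))/(2*(10 - 13)) = 150 - (-38 + 39)/(2*(-3)) = 150 - (-1)/(2*3) = 150 - 1*(-⅙) = 150 + ⅙ = 901/6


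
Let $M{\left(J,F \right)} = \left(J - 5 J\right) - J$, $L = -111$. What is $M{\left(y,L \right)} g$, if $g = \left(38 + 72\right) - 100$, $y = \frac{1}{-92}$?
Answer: $\frac{25}{46} \approx 0.54348$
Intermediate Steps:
$y = - \frac{1}{92} \approx -0.01087$
$g = 10$ ($g = 110 - 100 = 10$)
$M{\left(J,F \right)} = - 5 J$ ($M{\left(J,F \right)} = - 4 J - J = - 5 J$)
$M{\left(y,L \right)} g = \left(-5\right) \left(- \frac{1}{92}\right) 10 = \frac{5}{92} \cdot 10 = \frac{25}{46}$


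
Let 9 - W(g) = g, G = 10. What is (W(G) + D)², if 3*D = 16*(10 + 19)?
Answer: 212521/9 ≈ 23613.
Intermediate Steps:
W(g) = 9 - g
D = 464/3 (D = (16*(10 + 19))/3 = (16*29)/3 = (⅓)*464 = 464/3 ≈ 154.67)
(W(G) + D)² = ((9 - 1*10) + 464/3)² = ((9 - 10) + 464/3)² = (-1 + 464/3)² = (461/3)² = 212521/9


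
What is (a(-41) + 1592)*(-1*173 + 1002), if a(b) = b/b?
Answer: 1320597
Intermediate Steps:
a(b) = 1
(a(-41) + 1592)*(-1*173 + 1002) = (1 + 1592)*(-1*173 + 1002) = 1593*(-173 + 1002) = 1593*829 = 1320597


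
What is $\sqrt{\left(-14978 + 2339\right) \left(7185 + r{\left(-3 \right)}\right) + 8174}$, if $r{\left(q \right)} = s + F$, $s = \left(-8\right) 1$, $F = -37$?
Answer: $i \sqrt{90234286} \approx 9499.2 i$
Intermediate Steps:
$s = -8$
$r{\left(q \right)} = -45$ ($r{\left(q \right)} = -8 - 37 = -45$)
$\sqrt{\left(-14978 + 2339\right) \left(7185 + r{\left(-3 \right)}\right) + 8174} = \sqrt{\left(-14978 + 2339\right) \left(7185 - 45\right) + 8174} = \sqrt{\left(-12639\right) 7140 + 8174} = \sqrt{-90242460 + 8174} = \sqrt{-90234286} = i \sqrt{90234286}$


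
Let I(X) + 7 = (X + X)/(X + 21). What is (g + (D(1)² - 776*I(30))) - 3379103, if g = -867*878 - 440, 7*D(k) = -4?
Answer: -3445495929/833 ≈ -4.1362e+6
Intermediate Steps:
I(X) = -7 + 2*X/(21 + X) (I(X) = -7 + (X + X)/(X + 21) = -7 + (2*X)/(21 + X) = -7 + 2*X/(21 + X))
D(k) = -4/7 (D(k) = (⅐)*(-4) = -4/7)
g = -761666 (g = -761226 - 440 = -761666)
(g + (D(1)² - 776*I(30))) - 3379103 = (-761666 + ((-4/7)² - 776*(-147 - 5*30)/(21 + 30))) - 3379103 = (-761666 + (16/49 - 776*(-147 - 150)/51)) - 3379103 = (-761666 + (16/49 - 776*(-297)/51)) - 3379103 = (-761666 + (16/49 - 776*(-99/17))) - 3379103 = (-761666 + (16/49 + 76824/17)) - 3379103 = (-761666 + 3764648/833) - 3379103 = -630703130/833 - 3379103 = -3445495929/833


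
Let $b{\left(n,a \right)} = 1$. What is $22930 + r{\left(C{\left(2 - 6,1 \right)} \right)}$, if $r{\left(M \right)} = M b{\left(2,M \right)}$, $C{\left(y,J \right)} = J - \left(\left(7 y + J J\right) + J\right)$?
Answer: $22957$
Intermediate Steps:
$C{\left(y,J \right)} = - J^{2} - 7 y$ ($C{\left(y,J \right)} = J - \left(\left(7 y + J^{2}\right) + J\right) = J - \left(\left(J^{2} + 7 y\right) + J\right) = J - \left(J + J^{2} + 7 y\right) = - J^{2} - 7 y$)
$r{\left(M \right)} = M$ ($r{\left(M \right)} = M 1 = M$)
$22930 + r{\left(C{\left(2 - 6,1 \right)} \right)} = 22930 - \left(1 + 7 \left(2 - 6\right)\right) = 22930 - -27 = 22930 + \left(-1 + 28\right) = 22930 + 27 = 22957$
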